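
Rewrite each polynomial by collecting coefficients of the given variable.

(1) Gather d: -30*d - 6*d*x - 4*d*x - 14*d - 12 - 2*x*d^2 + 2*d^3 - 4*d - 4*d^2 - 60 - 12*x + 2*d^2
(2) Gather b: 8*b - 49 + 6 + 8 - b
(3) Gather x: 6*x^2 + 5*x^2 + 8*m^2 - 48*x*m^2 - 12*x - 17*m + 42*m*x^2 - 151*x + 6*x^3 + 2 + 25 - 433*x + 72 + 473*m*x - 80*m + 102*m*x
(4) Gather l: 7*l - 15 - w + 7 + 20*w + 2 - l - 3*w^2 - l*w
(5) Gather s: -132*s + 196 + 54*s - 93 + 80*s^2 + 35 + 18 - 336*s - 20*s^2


(1) = 2*d^3 + d^2*(-2*x - 2) + d*(-10*x - 48) - 12*x - 72
(2) = 7*b - 35
(3) = 8*m^2 - 97*m + 6*x^3 + x^2*(42*m + 11) + x*(-48*m^2 + 575*m - 596) + 99
(4) = l*(6 - w) - 3*w^2 + 19*w - 6
(5) = 60*s^2 - 414*s + 156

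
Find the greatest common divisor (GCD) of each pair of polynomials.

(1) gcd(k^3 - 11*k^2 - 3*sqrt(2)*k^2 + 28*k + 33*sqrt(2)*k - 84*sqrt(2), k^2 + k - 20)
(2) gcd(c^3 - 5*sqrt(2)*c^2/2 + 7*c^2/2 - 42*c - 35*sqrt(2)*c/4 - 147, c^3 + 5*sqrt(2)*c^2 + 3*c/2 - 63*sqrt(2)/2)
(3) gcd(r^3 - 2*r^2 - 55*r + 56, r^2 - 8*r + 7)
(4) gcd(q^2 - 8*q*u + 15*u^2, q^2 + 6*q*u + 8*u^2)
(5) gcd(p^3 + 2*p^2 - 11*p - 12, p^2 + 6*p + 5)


(1) = k - 4
(2) = gcd((c + 7/2)*(c - 6*sqrt(2))*(c + 7*sqrt(2)/2), (c - 3*sqrt(2)/2)*(c + 3*sqrt(2))*(c + 7*sqrt(2)/2)) = c + 7*sqrt(2)/2
(3) = gcd((r - 8)*(r - 1)*(r + 7), (r - 7)*(r - 1)) = r - 1
(4) = 1
(5) = p + 1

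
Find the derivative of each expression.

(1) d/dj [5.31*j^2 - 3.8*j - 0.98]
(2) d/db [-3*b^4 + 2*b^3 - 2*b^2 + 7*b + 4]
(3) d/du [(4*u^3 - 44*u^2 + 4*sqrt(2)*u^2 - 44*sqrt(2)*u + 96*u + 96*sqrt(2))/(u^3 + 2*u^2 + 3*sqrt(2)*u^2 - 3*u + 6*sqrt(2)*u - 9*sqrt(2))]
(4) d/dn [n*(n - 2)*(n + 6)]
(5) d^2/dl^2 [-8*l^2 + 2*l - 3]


(1) = 10.62*j - 3.8
(2) = -12*b^3 + 6*b^2 - 4*b + 7
(3) = 4*(2*sqrt(2)*u^4 + 13*u^4 - 54*u^3 + 34*sqrt(2)*u^3 - 218*sqrt(2)*u^2 + 63*u^2 - 324*u + 102*sqrt(2)*u - 144*sqrt(2) - 90)/(u^6 + 4*u^5 + 6*sqrt(2)*u^5 + 16*u^4 + 24*sqrt(2)*u^4 - 12*sqrt(2)*u^3 + 60*u^3 - 72*sqrt(2)*u^2 - 27*u^2 - 216*u + 54*sqrt(2)*u + 162)
(4) = 3*n^2 + 8*n - 12
(5) = -16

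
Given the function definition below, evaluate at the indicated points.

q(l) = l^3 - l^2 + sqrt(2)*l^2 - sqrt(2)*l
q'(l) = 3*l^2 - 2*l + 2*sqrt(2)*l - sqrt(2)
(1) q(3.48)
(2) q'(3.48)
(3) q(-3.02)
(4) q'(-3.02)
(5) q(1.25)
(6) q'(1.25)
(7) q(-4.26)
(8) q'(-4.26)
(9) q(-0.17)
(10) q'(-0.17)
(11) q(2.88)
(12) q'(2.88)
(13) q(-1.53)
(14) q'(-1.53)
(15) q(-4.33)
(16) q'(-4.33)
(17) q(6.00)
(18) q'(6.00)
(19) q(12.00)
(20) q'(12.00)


(1) = 42.24
(2) = 37.80
(3) = -19.49
(4) = 23.45
(5) = 0.83
(6) = 4.31
(7) = -63.77
(8) = 49.50
(9) = 0.25
(10) = -1.47
(11) = 23.25
(12) = 25.85
(13) = -0.45
(14) = 4.34
(15) = -67.29
(16) = 51.25
(17) = 222.43
(18) = 111.56
(19) = 1770.68
(20) = 440.53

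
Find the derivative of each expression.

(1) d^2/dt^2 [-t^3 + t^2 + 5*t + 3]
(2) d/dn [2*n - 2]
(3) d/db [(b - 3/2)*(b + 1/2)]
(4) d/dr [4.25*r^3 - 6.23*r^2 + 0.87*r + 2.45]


(1) = 2 - 6*t
(2) = 2
(3) = 2*b - 1
(4) = 12.75*r^2 - 12.46*r + 0.87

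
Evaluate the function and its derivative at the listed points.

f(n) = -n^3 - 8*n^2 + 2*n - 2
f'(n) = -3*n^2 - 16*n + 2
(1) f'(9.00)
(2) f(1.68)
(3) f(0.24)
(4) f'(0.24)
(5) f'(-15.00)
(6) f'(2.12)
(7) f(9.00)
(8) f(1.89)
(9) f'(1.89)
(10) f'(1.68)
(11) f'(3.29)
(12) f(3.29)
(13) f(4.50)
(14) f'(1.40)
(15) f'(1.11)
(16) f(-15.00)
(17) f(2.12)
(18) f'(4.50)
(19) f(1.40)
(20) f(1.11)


(1) = -385.00
(2) = -25.96
(3) = -1.99
(4) = -2.01
(5) = -433.00
(6) = -45.40
(7) = -1361.00
(8) = -33.55
(9) = -38.96
(10) = -33.35
(11) = -83.11
(12) = -117.62
(13) = -246.12
(14) = -26.28
(15) = -19.46
(16) = 1543.00
(17) = -43.24
(18) = -130.75
(19) = -17.62
(20) = -11.00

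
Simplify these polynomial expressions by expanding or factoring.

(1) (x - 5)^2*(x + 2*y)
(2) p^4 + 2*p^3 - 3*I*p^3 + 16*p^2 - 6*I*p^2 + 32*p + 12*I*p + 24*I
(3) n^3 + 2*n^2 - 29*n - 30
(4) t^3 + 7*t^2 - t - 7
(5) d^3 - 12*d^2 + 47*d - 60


(1) = x^3 + 2*x^2*y - 10*x^2 - 20*x*y + 25*x + 50*y
(2) = (p + 2)*(p - 6*I)*(p + I)*(p + 2*I)
(3) = (n - 5)*(n + 1)*(n + 6)
(4) = (t - 1)*(t + 1)*(t + 7)
(5) = (d - 5)*(d - 4)*(d - 3)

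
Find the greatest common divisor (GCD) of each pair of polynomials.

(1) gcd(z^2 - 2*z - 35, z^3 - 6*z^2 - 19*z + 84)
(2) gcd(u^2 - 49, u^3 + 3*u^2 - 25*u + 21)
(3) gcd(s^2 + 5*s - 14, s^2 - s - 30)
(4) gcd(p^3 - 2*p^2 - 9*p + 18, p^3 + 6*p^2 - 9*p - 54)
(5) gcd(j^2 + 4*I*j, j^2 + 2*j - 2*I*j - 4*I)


(1) = gcd((z - 7)*(z + 5), (z - 7)*(z - 3)*(z + 4)) = z - 7
(2) = u + 7
(3) = 1
(4) = gcd((p - 3)*(p - 2)*(p + 3), (p - 3)*(p + 3)*(p + 6)) = p^2 - 9
(5) = gcd(j*(j + 4*I), (j + 2)*(j - 2*I)) = 1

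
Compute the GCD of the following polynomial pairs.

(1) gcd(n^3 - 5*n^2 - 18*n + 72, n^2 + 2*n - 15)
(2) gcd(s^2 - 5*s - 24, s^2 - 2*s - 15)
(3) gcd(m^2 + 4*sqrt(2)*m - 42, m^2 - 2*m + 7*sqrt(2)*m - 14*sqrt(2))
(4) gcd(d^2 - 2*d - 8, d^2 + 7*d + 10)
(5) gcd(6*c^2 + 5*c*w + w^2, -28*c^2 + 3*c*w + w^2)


(1) = gcd((n - 6)*(n - 3)*(n + 4), (n - 3)*(n + 5)) = n - 3
(2) = gcd((s - 8)*(s + 3), (s - 5)*(s + 3)) = s + 3
(3) = m + 7*sqrt(2)
(4) = gcd((d - 4)*(d + 2), (d + 2)*(d + 5)) = d + 2
(5) = 1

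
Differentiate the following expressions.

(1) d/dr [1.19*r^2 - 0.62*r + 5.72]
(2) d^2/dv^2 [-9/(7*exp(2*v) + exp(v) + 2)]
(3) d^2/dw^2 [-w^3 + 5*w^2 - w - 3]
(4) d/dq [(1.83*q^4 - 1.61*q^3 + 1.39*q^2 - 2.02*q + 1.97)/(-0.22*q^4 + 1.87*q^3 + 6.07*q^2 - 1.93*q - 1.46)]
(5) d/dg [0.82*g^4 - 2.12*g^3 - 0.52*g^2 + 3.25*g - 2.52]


(1) = 2.38*r - 0.62
(2) = 9*(-2*(14*exp(v) + 1)^2*exp(v) + (28*exp(v) + 1)*(7*exp(2*v) + exp(v) + 2))*exp(v)/(7*exp(2*v) + exp(v) + 2)^3
(3) = 10 - 6*w
(4) = (3.0679*q^6 + 22.8278*q^5 - 24.3009*q^4 + 4.8158*q^3 + 5.5788*q^2 - 27.9746*q + 6.7513)/(0.0484*q^8 - 0.8228*q^7 + 0.8261*q^6 + 23.551*q^5 + 30.2691*q^4 - 28.8906*q^3 - 13.9995*q^2 + 5.6356*q + 2.1316)
(5) = 3.28*g^3 - 6.36*g^2 - 1.04*g + 3.25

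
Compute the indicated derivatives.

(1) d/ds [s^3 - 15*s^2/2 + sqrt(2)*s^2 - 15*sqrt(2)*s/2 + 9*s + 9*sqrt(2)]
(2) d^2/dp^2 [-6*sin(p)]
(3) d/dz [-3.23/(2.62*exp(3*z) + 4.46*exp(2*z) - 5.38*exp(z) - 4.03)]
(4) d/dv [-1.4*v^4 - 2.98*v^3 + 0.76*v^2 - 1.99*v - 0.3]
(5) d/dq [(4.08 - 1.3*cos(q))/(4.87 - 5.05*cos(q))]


(1) = 3*s^2 - 15*s + 2*sqrt(2)*s - 15*sqrt(2)/2 + 9
(2) = 6*sin(p)
(3) = (25.3878*exp(2*z) + 28.8116*exp(z) - 17.3774)*exp(z)/(2.62*exp(3*z) + 4.46*exp(2*z) - 5.38*exp(z) - 4.03)^2
(4) = -5.6*v^3 - 8.94*v^2 + 1.52*v - 1.99
(5) = -14.273*sin(q)/(5.05*cos(q) - 4.87)^2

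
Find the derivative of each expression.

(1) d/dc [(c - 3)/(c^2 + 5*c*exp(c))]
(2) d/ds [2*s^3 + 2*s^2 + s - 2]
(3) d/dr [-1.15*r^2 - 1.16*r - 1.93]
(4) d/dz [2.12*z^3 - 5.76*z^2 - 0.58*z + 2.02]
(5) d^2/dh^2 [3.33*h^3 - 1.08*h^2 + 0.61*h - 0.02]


(1) = (c*(c + 5*exp(c)) - (c - 3)*(5*c*exp(c) + 2*c + 5*exp(c)))/(c^2*(c + 5*exp(c))^2)
(2) = 6*s^2 + 4*s + 1
(3) = -2.3*r - 1.16
(4) = 6.36*z^2 - 11.52*z - 0.58
(5) = 19.98*h - 2.16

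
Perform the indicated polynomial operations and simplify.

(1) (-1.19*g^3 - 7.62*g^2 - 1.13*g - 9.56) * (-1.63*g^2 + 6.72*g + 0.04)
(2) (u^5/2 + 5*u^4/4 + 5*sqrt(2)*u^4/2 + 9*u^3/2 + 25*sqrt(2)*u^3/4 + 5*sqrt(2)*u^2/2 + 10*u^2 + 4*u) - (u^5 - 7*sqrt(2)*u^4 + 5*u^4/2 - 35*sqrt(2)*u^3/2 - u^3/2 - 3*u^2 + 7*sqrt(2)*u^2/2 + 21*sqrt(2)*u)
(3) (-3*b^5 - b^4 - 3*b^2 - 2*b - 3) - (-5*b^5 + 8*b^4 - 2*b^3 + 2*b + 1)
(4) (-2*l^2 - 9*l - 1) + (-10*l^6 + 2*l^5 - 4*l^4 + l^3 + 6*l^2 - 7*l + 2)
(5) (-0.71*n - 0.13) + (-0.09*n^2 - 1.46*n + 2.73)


(1) = 1.9397*g^5 + 4.4238*g^4 - 49.4121*g^3 + 7.6844*g^2 - 64.2884*g - 0.3824
(2) = -u^5/2 - 5*u^4/4 + 19*sqrt(2)*u^4/2 + 5*u^3 + 95*sqrt(2)*u^3/4 - sqrt(2)*u^2 + 13*u^2 - 21*sqrt(2)*u + 4*u
(3) = 2*b^5 - 9*b^4 + 2*b^3 - 3*b^2 - 4*b - 4
(4) = -10*l^6 + 2*l^5 - 4*l^4 + l^3 + 4*l^2 - 16*l + 1
(5) = -0.09*n^2 - 2.17*n + 2.6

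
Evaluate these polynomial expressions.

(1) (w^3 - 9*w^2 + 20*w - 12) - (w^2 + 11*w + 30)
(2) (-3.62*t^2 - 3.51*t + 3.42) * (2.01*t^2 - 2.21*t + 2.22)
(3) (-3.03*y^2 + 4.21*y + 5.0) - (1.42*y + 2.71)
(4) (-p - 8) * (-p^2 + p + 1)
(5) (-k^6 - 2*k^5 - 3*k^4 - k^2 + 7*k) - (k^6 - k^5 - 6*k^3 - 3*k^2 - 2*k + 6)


(1) = w^3 - 10*w^2 + 9*w - 42
(2) = -7.2762*t^4 + 0.9451*t^3 + 6.5949*t^2 - 15.3504*t + 7.5924
(3) = -3.03*y^2 + 2.79*y + 2.29
(4) = p^3 + 7*p^2 - 9*p - 8
(5) = -2*k^6 - k^5 - 3*k^4 + 6*k^3 + 2*k^2 + 9*k - 6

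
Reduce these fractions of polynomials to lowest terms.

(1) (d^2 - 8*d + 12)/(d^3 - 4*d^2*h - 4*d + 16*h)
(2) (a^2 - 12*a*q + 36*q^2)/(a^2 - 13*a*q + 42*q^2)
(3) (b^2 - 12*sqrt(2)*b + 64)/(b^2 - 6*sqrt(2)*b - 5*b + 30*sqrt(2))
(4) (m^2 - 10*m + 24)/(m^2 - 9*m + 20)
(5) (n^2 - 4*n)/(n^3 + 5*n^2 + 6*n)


(1) = (d - 6)/(d^2 - 4*d*h + 2*d - 8*h)
(2) = (-a + 6*q)/(-a + 7*q)
(3) = (b^2 - 12*sqrt(2)*b + 64)/(b^2 + b*(-6*sqrt(2) - 5) + 30*sqrt(2))
(4) = (m - 6)/(m - 5)
(5) = (n - 4)/(n^2 + 5*n + 6)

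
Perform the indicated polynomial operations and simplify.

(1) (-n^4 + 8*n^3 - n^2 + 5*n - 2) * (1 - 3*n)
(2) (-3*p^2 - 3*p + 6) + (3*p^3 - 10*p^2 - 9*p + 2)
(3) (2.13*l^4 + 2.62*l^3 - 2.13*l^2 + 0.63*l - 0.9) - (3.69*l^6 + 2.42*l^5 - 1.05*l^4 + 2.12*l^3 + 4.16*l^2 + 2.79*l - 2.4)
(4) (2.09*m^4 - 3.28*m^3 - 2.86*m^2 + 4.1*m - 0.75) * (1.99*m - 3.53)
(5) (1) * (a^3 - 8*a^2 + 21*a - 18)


(1) = 3*n^5 - 25*n^4 + 11*n^3 - 16*n^2 + 11*n - 2
(2) = 3*p^3 - 13*p^2 - 12*p + 8
(3) = -3.69*l^6 - 2.42*l^5 + 3.18*l^4 + 0.5*l^3 - 6.29*l^2 - 2.16*l + 1.5
(4) = 4.1591*m^5 - 13.9049*m^4 + 5.887*m^3 + 18.2548*m^2 - 15.9655*m + 2.6475
(5) = a^3 - 8*a^2 + 21*a - 18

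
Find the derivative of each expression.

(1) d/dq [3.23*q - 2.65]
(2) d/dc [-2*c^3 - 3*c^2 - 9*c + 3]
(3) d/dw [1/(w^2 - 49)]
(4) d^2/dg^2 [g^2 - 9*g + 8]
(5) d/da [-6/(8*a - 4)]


(1) = 3.23000000000000
(2) = -6*c^2 - 6*c - 9
(3) = -2*w/(w^2 - 49)^2
(4) = 2
(5) = 3/(2*a - 1)^2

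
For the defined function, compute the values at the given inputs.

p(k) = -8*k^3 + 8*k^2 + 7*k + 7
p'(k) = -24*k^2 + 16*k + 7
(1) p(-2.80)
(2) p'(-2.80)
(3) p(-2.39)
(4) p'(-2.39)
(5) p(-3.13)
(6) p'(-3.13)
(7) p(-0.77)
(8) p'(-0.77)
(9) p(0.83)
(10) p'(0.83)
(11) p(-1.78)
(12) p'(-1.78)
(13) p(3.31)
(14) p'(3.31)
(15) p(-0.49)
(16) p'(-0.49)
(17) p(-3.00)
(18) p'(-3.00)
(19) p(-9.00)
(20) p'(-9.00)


(1) = 225.74
(2) = -225.96
(3) = 145.18
(4) = -168.33
(5) = 308.78
(6) = -278.21
(7) = 10.01
(8) = -19.55
(9) = 13.75
(10) = 3.75
(11) = 65.01
(12) = -97.52
(13) = -172.30
(14) = -202.99
(15) = 6.43
(16) = -6.60
(17) = 274.00
(18) = -257.00
(19) = 6424.00
(20) = -2081.00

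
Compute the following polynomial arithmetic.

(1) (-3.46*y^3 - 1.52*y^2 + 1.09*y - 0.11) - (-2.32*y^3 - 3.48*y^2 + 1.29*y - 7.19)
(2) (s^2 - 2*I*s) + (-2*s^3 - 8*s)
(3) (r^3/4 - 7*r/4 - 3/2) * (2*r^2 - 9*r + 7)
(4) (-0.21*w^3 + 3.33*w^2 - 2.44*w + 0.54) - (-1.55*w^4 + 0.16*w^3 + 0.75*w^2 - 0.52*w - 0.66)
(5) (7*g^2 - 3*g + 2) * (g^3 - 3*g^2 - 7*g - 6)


(1) = -1.14*y^3 + 1.96*y^2 - 0.2*y + 7.08
(2) = -2*s^3 + s^2 - 8*s - 2*I*s
(3) = r^5/2 - 9*r^4/4 - 7*r^3/4 + 51*r^2/4 + 5*r/4 - 21/2
(4) = 1.55*w^4 - 0.37*w^3 + 2.58*w^2 - 1.92*w + 1.2
(5) = 7*g^5 - 24*g^4 - 38*g^3 - 27*g^2 + 4*g - 12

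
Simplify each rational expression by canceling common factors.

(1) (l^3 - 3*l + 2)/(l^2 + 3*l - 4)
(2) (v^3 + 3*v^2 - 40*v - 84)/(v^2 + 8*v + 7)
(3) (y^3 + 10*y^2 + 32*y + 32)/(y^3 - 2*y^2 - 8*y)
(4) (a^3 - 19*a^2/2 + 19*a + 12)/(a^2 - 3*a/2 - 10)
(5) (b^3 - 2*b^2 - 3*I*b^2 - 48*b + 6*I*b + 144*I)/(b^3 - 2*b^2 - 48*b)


(1) = (l^2 + l - 2)/(l + 4)
(2) = (v^2 - 4*v - 12)/(v + 1)
(3) = (y^2 + 8*y + 16)/(y^2 - 4*y)
(4) = (2*a^2 - 11*a - 6)/(2*a + 5)
(5) = (b - 3*I)/b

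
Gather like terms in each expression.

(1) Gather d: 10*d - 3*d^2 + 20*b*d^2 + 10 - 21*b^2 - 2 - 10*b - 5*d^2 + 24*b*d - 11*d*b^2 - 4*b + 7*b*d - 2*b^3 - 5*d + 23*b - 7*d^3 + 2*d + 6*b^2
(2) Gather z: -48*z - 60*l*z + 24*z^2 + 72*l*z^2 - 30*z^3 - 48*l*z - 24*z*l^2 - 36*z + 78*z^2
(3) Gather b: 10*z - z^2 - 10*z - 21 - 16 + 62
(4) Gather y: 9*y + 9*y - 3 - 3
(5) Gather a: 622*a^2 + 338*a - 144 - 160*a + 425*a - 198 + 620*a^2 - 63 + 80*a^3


(1) = -2*b^3 - 15*b^2 + 9*b - 7*d^3 + d^2*(20*b - 8) + d*(-11*b^2 + 31*b + 7) + 8
(2) = -30*z^3 + z^2*(72*l + 102) + z*(-24*l^2 - 108*l - 84)
(3) = 25 - z^2
(4) = 18*y - 6
(5) = 80*a^3 + 1242*a^2 + 603*a - 405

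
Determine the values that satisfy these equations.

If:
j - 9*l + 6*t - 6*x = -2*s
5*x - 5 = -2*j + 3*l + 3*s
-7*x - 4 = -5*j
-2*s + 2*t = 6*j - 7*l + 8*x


Then:
j = 7*x/5 + 4/5
l = 327*x/190 + 46/285
s = 167*x/190 - 123/95
t = 1161*x/380 + 154/285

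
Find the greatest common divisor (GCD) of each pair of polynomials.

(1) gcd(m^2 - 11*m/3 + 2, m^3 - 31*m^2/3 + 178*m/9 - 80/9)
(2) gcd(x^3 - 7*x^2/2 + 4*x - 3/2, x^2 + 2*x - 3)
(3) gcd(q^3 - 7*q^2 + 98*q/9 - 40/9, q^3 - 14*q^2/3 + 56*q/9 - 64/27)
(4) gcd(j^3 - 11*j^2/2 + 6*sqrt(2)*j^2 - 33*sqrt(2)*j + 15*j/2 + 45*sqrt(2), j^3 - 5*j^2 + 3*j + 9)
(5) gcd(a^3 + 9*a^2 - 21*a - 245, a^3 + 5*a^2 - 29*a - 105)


(1) = gcd((m - 3)*(m - 2/3), (m - 8)*(m - 5/3)*(m - 2/3)) = m - 2/3
(2) = gcd((x - 3/2)*(x - 1)^2, (x - 1)*(x + 3)) = x - 1
(3) = gcd((q - 5)*(q - 4/3)*(q - 2/3), (q - 8/3)*(q - 4/3)*(q - 2/3)) = q^2 - 2*q + 8/9
(4) = gcd((j - 3)*(j - 5/2)*(j + 6*sqrt(2)), (j - 3)^2*(j + 1)) = j - 3
(5) = a^2 + 2*a - 35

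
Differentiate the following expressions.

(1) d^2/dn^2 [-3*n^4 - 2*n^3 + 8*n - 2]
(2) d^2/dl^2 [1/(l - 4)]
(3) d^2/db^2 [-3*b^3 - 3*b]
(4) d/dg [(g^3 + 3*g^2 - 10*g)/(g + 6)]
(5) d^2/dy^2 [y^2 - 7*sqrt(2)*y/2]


(1) = 12*n*(-3*n - 1)
(2) = 2/(l - 4)^3
(3) = -18*b
(4) = (2*g^3 + 21*g^2 + 36*g - 60)/(g^2 + 12*g + 36)
(5) = 2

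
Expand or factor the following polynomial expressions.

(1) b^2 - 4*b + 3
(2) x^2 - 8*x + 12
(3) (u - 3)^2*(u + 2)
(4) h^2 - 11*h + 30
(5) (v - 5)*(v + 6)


(1) = (b - 3)*(b - 1)
(2) = (x - 6)*(x - 2)
(3) = u^3 - 4*u^2 - 3*u + 18
(4) = (h - 6)*(h - 5)
(5) = v^2 + v - 30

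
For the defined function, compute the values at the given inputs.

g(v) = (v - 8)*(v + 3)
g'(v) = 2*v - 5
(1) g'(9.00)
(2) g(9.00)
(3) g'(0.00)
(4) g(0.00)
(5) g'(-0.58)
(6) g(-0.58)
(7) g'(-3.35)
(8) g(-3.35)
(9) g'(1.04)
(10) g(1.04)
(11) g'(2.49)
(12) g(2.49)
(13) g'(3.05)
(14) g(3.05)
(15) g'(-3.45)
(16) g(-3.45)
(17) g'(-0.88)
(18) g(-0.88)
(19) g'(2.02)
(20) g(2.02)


(1) = 13.00
(2) = 12.00
(3) = -5.00
(4) = -24.00
(5) = -6.16
(6) = -20.76
(7) = -11.70
(8) = 3.97
(9) = -2.92
(10) = -28.12
(11) = -0.02
(12) = -30.25
(13) = 1.10
(14) = -29.95
(15) = -11.90
(16) = 5.15
(17) = -6.76
(18) = -18.83
(19) = -0.96
(20) = -30.02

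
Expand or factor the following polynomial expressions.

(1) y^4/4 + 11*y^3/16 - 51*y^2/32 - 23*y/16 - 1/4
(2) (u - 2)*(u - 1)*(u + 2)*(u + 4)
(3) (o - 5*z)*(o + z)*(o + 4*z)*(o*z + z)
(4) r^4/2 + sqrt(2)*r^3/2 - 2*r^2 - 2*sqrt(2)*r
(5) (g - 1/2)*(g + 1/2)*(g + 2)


(1) = (y/4 + 1)*(y - 2)*(y + 1/4)*(y + 1/2)
(2) = u^4 + 3*u^3 - 8*u^2 - 12*u + 16
(3) = o^4*z + o^3*z - 21*o^2*z^3 - 20*o*z^4 - 21*o*z^3 - 20*z^4
(4) = r*(r/2 + 1)*(r - 2)*(r + sqrt(2))
(5) = g^3 + 2*g^2 - g/4 - 1/2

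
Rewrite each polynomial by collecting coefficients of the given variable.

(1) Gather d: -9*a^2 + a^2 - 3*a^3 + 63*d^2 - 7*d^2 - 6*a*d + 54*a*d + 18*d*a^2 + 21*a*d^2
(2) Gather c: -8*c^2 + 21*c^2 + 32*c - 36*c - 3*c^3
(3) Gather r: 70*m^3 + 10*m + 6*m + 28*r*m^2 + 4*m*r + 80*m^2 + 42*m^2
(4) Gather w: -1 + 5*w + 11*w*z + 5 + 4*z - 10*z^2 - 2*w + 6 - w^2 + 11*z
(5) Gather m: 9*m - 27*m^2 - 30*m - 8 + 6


(1) = -3*a^3 - 8*a^2 + d^2*(21*a + 56) + d*(18*a^2 + 48*a)
(2) = -3*c^3 + 13*c^2 - 4*c
(3) = 70*m^3 + 122*m^2 + 16*m + r*(28*m^2 + 4*m)
(4) = -w^2 + w*(11*z + 3) - 10*z^2 + 15*z + 10
(5) = -27*m^2 - 21*m - 2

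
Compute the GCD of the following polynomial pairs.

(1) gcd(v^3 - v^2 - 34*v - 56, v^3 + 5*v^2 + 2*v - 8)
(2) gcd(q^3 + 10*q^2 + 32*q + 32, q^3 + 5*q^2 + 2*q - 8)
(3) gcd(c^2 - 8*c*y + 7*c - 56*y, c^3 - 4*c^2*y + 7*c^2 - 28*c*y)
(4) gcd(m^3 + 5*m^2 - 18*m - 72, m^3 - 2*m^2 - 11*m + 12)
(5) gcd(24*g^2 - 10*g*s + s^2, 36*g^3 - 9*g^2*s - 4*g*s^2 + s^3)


(1) = gcd((v - 7)*(v + 2)*(v + 4), (v - 1)*(v + 2)*(v + 4)) = v^2 + 6*v + 8
(2) = q^2 + 6*q + 8
(3) = gcd((c + 7)*(c - 8*y), c*(c + 7)*(c - 4*y)) = c + 7
(4) = gcd((m - 4)*(m + 3)*(m + 6), (m - 4)*(m - 1)*(m + 3)) = m^2 - m - 12
(5) = gcd((-6*g + s)*(-4*g + s), (-4*g + s)*(-3*g + s)*(3*g + s)) = -4*g + s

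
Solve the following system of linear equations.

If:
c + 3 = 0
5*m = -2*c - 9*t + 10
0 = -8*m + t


Then:
c = -3
m = 16/77
t = 128/77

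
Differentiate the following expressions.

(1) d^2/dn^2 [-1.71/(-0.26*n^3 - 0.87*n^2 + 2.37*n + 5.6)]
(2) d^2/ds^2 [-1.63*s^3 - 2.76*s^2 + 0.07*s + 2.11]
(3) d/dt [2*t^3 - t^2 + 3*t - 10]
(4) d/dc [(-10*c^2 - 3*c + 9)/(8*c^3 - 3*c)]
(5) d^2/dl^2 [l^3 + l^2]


(1) = (-(2.6676*n + 2.9754)*(0.26*n^3 + 0.87*n^2 - 2.37*n - 5.6) + 1.71*(0.78*n^2 + 1.74*n - 2.37)*(1.56*n^2 + 3.48*n - 4.74))/(0.26*n^3 + 0.87*n^2 - 2.37*n - 5.6)^3
(2) = -9.78*s - 5.52
(3) = 6*t^2 - 2*t + 3
(4) = (80*c^4 + 48*c^3 - 186*c^2 + 27)/(c^2*(64*c^4 - 48*c^2 + 9))
(5) = 6*l + 2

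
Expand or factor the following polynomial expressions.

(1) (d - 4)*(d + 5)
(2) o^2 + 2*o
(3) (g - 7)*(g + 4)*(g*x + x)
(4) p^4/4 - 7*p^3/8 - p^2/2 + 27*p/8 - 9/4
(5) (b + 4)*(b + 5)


(1) = d^2 + d - 20
(2) = o*(o + 2)
(3) = g^3*x - 2*g^2*x - 31*g*x - 28*x
(4) = (p/4 + 1/2)*(p - 3)*(p - 3/2)*(p - 1)
(5) = b^2 + 9*b + 20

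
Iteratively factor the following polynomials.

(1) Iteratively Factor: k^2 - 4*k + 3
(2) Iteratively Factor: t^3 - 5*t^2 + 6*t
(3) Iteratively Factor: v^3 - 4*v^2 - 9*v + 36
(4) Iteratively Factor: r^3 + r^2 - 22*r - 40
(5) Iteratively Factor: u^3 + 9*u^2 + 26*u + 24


(1) = (k - 1)*(k - 3)
(2) = (t)*(t^2 - 5*t + 6) = t*(t - 3)*(t - 2)
(3) = (v - 3)*(v^2 - v - 12) = (v - 4)*(v - 3)*(v + 3)
(4) = (r + 4)*(r^2 - 3*r - 10) = (r + 2)*(r + 4)*(r - 5)
(5) = (u + 4)*(u^2 + 5*u + 6) = (u + 3)*(u + 4)*(u + 2)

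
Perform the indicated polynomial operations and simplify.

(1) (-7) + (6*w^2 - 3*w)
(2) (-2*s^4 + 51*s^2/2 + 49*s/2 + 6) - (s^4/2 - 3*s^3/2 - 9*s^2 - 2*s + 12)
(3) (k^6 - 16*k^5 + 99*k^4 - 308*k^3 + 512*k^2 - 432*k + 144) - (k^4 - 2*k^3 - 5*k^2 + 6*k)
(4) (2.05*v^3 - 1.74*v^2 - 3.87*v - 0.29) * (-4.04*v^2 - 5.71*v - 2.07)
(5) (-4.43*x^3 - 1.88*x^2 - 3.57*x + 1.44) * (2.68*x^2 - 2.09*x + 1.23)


(1) = 6*w^2 - 3*w - 7
(2) = -5*s^4/2 + 3*s^3/2 + 69*s^2/2 + 53*s/2 - 6
(3) = k^6 - 16*k^5 + 98*k^4 - 306*k^3 + 517*k^2 - 438*k + 144
(4) = -8.282*v^5 - 4.6759*v^4 + 21.3267*v^3 + 26.8711*v^2 + 9.6668*v + 0.6003
(5) = -11.8724*x^5 + 4.2203*x^4 - 11.0873*x^3 + 9.0081*x^2 - 7.4007*x + 1.7712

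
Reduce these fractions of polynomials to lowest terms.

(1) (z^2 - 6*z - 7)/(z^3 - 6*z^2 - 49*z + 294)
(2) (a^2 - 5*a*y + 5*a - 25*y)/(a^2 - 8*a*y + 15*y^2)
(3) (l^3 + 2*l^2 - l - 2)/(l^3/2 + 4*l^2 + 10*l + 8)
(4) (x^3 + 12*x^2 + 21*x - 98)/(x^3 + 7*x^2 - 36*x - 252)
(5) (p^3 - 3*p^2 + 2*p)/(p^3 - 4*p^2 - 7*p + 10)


(1) = (z + 1)/(z^2 + z - 42)
(2) = (-a - 5)/(-a + 3*y)
(3) = (2*l^2 - 2)/(l^2 + 6*l + 8)
(4) = (x^2 + 5*x - 14)/(x^2 - 36)
(5) = (p^2 - 2*p)/(p^2 - 3*p - 10)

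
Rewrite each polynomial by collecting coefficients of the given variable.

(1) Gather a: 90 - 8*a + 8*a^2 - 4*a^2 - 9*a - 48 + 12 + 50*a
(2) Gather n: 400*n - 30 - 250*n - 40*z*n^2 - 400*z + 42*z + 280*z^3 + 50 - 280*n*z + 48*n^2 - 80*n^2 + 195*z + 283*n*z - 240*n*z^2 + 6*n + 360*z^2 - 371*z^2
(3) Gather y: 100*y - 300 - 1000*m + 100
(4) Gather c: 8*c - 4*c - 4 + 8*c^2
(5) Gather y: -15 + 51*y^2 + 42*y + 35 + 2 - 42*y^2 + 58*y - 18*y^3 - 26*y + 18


(1) = 4*a^2 + 33*a + 54
(2) = n^2*(-40*z - 32) + n*(-240*z^2 + 3*z + 156) + 280*z^3 - 11*z^2 - 163*z + 20
(3) = -1000*m + 100*y - 200
(4) = 8*c^2 + 4*c - 4
(5) = -18*y^3 + 9*y^2 + 74*y + 40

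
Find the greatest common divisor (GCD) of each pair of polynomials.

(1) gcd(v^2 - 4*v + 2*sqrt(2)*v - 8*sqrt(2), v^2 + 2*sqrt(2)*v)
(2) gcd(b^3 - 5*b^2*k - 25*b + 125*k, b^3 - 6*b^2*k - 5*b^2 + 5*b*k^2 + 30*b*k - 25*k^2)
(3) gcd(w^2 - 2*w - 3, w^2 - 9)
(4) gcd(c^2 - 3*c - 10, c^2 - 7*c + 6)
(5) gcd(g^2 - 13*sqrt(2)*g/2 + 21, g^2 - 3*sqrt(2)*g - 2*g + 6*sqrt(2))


(1) = gcd((v - 4)*(v + 2*sqrt(2)), v*(v + 2*sqrt(2))) = v + 2*sqrt(2)
(2) = b^2 - 5*b*k - 5*b + 25*k
(3) = w - 3
(4) = gcd((c - 5)*(c + 2), (c - 6)*(c - 1)) = 1
(5) = gcd((g - 7*sqrt(2)/2)*(g - 3*sqrt(2)), (g - 2)*(g - 3*sqrt(2))) = g - 3*sqrt(2)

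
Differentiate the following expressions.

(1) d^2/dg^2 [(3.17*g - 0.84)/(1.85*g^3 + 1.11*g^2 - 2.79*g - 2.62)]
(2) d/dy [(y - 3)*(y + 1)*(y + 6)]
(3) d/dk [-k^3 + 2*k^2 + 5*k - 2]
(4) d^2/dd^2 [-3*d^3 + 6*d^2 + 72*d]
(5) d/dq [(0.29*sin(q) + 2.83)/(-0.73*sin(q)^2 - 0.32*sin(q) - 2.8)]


(1) = (65.09595*g^5 + 4.55877*g^4 + 12.936384*g^3 + 204.184056*g^2 + 46.49346*g - 64.307196)/(6.331625*g^9 + 11.396925*g^8 - 21.80817*g^7 - 59.908809*g^6 + 0.608058*g^5 + 97.375527*g^4 + 65.063049*g^3 - 38.324574*g^2 - 57.455028*g - 17.984728)
(2) = 3*y^2 + 8*y - 15
(3) = -3*k^2 + 4*k + 5
(4) = 12 - 18*d
(5) = (0.2117*sin(q)^2 + 4.1318*sin(q) + 0.0936)*cos(q)/(0.5329*sin(q)^4 + 0.4672*sin(q)^3 + 4.1904*sin(q)^2 + 1.792*sin(q) + 7.84)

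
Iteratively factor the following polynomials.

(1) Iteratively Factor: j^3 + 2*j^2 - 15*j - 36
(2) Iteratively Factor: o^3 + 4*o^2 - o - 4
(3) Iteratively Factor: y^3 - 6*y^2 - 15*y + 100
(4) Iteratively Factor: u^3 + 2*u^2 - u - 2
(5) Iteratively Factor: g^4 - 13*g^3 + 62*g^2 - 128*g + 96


(1) = (j - 4)*(j^2 + 6*j + 9) = (j - 4)*(j + 3)*(j + 3)
(2) = (o - 1)*(o^2 + 5*o + 4) = (o - 1)*(o + 4)*(o + 1)
(3) = (y - 5)*(y^2 - y - 20) = (y - 5)*(y + 4)*(y - 5)
(4) = (u + 2)*(u^2 - 1) = (u + 1)*(u + 2)*(u - 1)
(5) = (g - 3)*(g^3 - 10*g^2 + 32*g - 32) = (g - 4)*(g - 3)*(g^2 - 6*g + 8) = (g - 4)*(g - 3)*(g - 2)*(g - 4)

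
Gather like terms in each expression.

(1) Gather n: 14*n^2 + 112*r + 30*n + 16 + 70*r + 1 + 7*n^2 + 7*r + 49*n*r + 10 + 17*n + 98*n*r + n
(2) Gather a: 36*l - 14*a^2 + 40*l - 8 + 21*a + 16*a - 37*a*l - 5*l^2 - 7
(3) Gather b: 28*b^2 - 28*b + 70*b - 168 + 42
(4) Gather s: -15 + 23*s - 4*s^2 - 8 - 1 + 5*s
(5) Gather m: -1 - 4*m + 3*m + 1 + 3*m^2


(1) = 21*n^2 + n*(147*r + 48) + 189*r + 27
(2) = -14*a^2 + a*(37 - 37*l) - 5*l^2 + 76*l - 15
(3) = 28*b^2 + 42*b - 126
(4) = -4*s^2 + 28*s - 24
(5) = 3*m^2 - m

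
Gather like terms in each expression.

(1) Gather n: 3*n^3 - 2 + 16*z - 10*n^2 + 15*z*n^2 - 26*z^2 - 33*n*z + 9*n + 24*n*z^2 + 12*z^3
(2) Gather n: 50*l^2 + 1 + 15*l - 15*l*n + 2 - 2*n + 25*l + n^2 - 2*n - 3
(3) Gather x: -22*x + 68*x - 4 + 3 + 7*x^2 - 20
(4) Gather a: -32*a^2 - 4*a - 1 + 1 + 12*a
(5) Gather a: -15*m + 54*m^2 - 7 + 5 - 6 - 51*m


(1) = 3*n^3 + n^2*(15*z - 10) + n*(24*z^2 - 33*z + 9) + 12*z^3 - 26*z^2 + 16*z - 2
(2) = 50*l^2 + 40*l + n^2 + n*(-15*l - 4)
(3) = 7*x^2 + 46*x - 21
(4) = -32*a^2 + 8*a
(5) = 54*m^2 - 66*m - 8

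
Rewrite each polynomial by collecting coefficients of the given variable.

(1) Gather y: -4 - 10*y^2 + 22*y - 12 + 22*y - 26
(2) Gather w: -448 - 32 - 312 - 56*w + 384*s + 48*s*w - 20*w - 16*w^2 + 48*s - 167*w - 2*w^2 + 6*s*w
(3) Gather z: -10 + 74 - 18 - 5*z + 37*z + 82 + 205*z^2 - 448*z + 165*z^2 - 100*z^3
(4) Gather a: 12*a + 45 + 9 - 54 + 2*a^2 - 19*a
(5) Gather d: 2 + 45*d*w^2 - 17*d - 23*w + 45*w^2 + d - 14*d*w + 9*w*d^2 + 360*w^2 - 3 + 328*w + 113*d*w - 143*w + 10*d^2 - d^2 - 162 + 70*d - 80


(1) = -10*y^2 + 44*y - 42
(2) = 432*s - 18*w^2 + w*(54*s - 243) - 792
(3) = -100*z^3 + 370*z^2 - 416*z + 128
(4) = 2*a^2 - 7*a
(5) = d^2*(9*w + 9) + d*(45*w^2 + 99*w + 54) + 405*w^2 + 162*w - 243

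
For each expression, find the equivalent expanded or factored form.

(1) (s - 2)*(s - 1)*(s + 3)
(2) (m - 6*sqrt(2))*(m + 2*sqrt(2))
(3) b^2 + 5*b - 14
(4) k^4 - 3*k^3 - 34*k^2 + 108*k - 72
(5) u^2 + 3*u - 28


(1) = s^3 - 7*s + 6
(2) = m^2 - 4*sqrt(2)*m - 24
(3) = (b - 2)*(b + 7)
(4) = (k - 6)*(k - 2)*(k - 1)*(k + 6)
(5) = (u - 4)*(u + 7)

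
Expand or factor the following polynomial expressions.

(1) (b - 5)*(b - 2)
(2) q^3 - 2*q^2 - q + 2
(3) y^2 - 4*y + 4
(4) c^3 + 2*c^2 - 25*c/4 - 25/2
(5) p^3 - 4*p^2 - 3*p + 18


(1) = b^2 - 7*b + 10
(2) = (q - 2)*(q - 1)*(q + 1)
(3) = (y - 2)^2
(4) = (c - 5/2)*(c + 2)*(c + 5/2)
(5) = (p - 3)^2*(p + 2)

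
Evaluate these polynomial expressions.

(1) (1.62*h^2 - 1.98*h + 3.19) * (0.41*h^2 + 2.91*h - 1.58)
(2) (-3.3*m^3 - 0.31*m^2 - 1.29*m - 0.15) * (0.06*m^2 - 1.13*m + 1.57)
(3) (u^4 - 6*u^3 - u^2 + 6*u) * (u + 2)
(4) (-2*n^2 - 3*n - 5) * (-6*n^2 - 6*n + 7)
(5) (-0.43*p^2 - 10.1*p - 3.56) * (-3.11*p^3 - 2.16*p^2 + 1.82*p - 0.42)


(1) = 0.6642*h^4 + 3.9024*h^3 - 7.0135*h^2 + 12.4113*h - 5.0402
(2) = -0.198*m^5 + 3.7104*m^4 - 4.9081*m^3 + 0.962*m^2 - 1.8558*m - 0.2355
(3) = u^5 - 4*u^4 - 13*u^3 + 4*u^2 + 12*u
(4) = 12*n^4 + 30*n^3 + 34*n^2 + 9*n - 35
(5) = 1.3373*p^5 + 32.3398*p^4 + 32.105*p^3 - 10.5118*p^2 - 2.2372*p + 1.4952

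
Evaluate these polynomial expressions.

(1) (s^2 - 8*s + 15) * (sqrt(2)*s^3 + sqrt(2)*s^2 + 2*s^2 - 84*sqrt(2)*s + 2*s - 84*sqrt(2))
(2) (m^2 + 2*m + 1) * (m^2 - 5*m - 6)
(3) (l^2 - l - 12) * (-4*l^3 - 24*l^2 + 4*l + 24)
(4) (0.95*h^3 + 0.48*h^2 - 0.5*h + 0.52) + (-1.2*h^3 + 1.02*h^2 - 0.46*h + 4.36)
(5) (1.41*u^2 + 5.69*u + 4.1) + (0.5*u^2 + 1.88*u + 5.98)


(1) = sqrt(2)*s^5 - 7*sqrt(2)*s^4 + 2*s^4 - 77*sqrt(2)*s^3 - 14*s^3 + 14*s^2 + 603*sqrt(2)*s^2 - 588*sqrt(2)*s + 30*s - 1260*sqrt(2)
(2) = m^4 - 3*m^3 - 15*m^2 - 17*m - 6
(3) = -4*l^5 - 20*l^4 + 76*l^3 + 308*l^2 - 72*l - 288
(4) = -0.25*h^3 + 1.5*h^2 - 0.96*h + 4.88
(5) = 1.91*u^2 + 7.57*u + 10.08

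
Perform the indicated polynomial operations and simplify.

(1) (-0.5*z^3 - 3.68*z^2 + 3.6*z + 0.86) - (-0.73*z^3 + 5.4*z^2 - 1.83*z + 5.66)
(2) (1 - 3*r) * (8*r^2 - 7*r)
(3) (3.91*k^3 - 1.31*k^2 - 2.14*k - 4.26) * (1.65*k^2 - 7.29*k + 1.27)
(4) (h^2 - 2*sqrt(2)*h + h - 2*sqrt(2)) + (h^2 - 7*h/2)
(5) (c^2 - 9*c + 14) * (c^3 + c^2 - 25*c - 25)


(1) = 0.23*z^3 - 9.08*z^2 + 5.43*z - 4.8
(2) = -24*r^3 + 29*r^2 - 7*r
(3) = 6.4515*k^5 - 30.6654*k^4 + 10.9846*k^3 + 6.9079*k^2 + 28.3376*k - 5.4102
(4) = 2*h^2 - 2*sqrt(2)*h - 5*h/2 - 2*sqrt(2)
(5) = c^5 - 8*c^4 - 20*c^3 + 214*c^2 - 125*c - 350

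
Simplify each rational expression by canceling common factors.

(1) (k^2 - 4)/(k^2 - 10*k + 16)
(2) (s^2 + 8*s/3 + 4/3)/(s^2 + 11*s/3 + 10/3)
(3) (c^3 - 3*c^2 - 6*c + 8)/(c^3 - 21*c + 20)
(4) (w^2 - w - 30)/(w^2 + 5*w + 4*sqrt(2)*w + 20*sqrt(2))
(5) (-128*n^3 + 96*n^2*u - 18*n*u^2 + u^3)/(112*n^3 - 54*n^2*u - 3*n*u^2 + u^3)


(1) = (k + 2)/(k - 8)
(2) = (3*s + 2)/(3*s + 5)
(3) = (c + 2)/(c + 5)
(4) = (w - 6)/(w + 4*sqrt(2))
(5) = (-8*n + u)/(7*n + u)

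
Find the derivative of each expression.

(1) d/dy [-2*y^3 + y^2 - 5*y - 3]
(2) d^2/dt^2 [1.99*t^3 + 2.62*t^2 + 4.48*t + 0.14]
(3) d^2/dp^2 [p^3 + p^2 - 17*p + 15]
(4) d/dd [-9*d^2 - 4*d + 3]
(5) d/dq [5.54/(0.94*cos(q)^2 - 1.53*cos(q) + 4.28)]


(1) = -6*y^2 + 2*y - 5
(2) = 11.94*t + 5.24
(3) = 6*p + 2
(4) = -18*d - 4
(5) = (10.4152*cos(q) - 8.4762)*sin(q)/(0.94*cos(q)^2 - 1.53*cos(q) + 4.28)^2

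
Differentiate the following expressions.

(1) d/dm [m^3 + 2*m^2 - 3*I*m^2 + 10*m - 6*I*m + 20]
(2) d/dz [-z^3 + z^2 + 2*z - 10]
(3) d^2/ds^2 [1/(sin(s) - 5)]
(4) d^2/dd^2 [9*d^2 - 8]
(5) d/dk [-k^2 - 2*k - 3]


(1) = 3*m^2 + m*(4 - 6*I) + 10 - 6*I
(2) = -3*z^2 + 2*z + 2
(3) = (-5*sin(s) + cos(s)^2 + 1)/(sin(s) - 5)^3
(4) = 18
(5) = -2*k - 2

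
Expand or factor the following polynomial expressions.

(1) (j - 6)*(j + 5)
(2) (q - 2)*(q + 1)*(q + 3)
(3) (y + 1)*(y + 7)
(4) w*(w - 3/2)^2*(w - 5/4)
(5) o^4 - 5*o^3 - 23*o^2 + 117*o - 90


(1) = j^2 - j - 30
(2) = q^3 + 2*q^2 - 5*q - 6
(3) = y^2 + 8*y + 7
(4) = w^4 - 17*w^3/4 + 6*w^2 - 45*w/16
(5) = (o - 6)*(o - 3)*(o - 1)*(o + 5)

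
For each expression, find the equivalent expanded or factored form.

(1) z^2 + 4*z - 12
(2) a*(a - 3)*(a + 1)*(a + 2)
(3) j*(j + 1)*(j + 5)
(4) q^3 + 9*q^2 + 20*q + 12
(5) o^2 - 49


(1) = (z - 2)*(z + 6)
(2) = a^4 - 7*a^2 - 6*a
(3) = j^3 + 6*j^2 + 5*j
(4) = (q + 1)*(q + 2)*(q + 6)
(5) = (o - 7)*(o + 7)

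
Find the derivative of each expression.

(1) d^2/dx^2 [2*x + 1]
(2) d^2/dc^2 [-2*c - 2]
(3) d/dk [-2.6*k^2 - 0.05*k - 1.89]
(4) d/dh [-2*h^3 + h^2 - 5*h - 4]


(1) = 0
(2) = 0
(3) = -5.2*k - 0.05
(4) = -6*h^2 + 2*h - 5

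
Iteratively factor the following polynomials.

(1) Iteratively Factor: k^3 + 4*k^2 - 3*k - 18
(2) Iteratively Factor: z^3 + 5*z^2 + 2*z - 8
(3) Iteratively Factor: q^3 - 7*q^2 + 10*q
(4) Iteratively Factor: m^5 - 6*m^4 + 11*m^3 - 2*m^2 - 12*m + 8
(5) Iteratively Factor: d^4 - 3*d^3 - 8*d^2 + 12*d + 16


(1) = (k + 3)*(k^2 + k - 6) = (k - 2)*(k + 3)*(k + 3)
(2) = (z - 1)*(z^2 + 6*z + 8) = (z - 1)*(z + 4)*(z + 2)
(3) = (q - 2)*(q^2 - 5*q) = q*(q - 2)*(q - 5)
(4) = (m - 1)*(m^4 - 5*m^3 + 6*m^2 + 4*m - 8) = (m - 2)*(m - 1)*(m^3 - 3*m^2 + 4) = (m - 2)^2*(m - 1)*(m^2 - m - 2) = (m - 2)^2*(m - 1)*(m + 1)*(m - 2)
(5) = (d + 1)*(d^3 - 4*d^2 - 4*d + 16) = (d - 4)*(d + 1)*(d^2 - 4) = (d - 4)*(d + 1)*(d + 2)*(d - 2)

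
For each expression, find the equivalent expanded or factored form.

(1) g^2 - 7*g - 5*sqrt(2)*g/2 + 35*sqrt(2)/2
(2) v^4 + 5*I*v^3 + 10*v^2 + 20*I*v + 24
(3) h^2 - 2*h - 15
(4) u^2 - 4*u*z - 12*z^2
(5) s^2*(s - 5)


(1) = (g - 7)*(g - 5*sqrt(2)/2)
(2) = (v - 2*I)*(v - I)*(v + 2*I)*(v + 6*I)
(3) = (h - 5)*(h + 3)
(4) = (u - 6*z)*(u + 2*z)
(5) = s^3 - 5*s^2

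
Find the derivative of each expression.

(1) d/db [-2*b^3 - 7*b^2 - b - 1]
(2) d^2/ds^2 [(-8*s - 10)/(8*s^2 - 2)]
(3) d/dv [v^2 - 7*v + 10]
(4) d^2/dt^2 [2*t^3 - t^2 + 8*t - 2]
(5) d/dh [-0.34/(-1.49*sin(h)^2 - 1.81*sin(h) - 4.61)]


(1) = -6*b^2 - 14*b - 1
(2) = 8*(-16*s^2*(4*s + 5) + (12*s + 5)*(4*s^2 - 1))/(4*s^2 - 1)^3
(3) = 2*v - 7
(4) = 12*t - 2
(5) = -(1.0132*sin(h) + 0.6154)*cos(h)/(1.49*sin(h)^2 + 1.81*sin(h) + 4.61)^2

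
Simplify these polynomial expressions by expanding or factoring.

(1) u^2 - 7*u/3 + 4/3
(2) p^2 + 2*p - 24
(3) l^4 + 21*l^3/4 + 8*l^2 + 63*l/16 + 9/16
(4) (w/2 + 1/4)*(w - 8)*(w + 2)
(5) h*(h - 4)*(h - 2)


(1) = (u - 4/3)*(u - 1)
(2) = (p - 4)*(p + 6)
(3) = (l + 1/4)*(l + 1/2)*(l + 3/2)*(l + 3)
(4) = w^3/2 - 11*w^2/4 - 19*w/2 - 4
(5) = h^3 - 6*h^2 + 8*h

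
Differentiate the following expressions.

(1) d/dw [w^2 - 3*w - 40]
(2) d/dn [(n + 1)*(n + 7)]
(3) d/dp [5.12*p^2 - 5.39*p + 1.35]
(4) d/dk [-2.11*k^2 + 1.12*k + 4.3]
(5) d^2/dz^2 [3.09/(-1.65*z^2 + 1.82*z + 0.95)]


(1) = 2*w - 3
(2) = 2*n + 8
(3) = 10.24*p - 5.39
(4) = 1.12 - 4.22*k
(5) = (-16.82505*z^2 + 18.55854*z + 3.09*(3.3*z - 1.82)*(6.6*z - 3.64) + 9.68715)/(-1.65*z^2 + 1.82*z + 0.95)^3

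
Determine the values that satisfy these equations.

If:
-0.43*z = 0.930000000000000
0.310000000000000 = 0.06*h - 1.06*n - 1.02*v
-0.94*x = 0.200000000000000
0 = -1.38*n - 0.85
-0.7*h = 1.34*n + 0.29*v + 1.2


Then:
h = -0.66
n = -0.62
v = 0.30
x = -0.21
z = -2.16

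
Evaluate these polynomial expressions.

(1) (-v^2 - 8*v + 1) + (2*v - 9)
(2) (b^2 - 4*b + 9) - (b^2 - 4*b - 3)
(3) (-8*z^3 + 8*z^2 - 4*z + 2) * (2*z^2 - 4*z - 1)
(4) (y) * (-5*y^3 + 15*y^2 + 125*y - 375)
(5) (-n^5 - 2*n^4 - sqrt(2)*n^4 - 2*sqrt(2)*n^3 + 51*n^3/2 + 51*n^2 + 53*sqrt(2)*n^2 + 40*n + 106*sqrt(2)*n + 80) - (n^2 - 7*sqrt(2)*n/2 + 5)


(1) = -v^2 - 6*v - 8
(2) = 12
(3) = -16*z^5 + 48*z^4 - 32*z^3 + 12*z^2 - 4*z - 2
(4) = -5*y^4 + 15*y^3 + 125*y^2 - 375*y
(5) = -n^5 - 2*n^4 - sqrt(2)*n^4 - 2*sqrt(2)*n^3 + 51*n^3/2 + 50*n^2 + 53*sqrt(2)*n^2 + 40*n + 219*sqrt(2)*n/2 + 75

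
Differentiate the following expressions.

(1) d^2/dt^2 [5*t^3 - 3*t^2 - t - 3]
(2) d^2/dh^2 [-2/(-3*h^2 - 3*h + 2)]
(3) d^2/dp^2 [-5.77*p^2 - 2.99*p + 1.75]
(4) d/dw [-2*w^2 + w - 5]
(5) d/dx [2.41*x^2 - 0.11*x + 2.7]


(1) = 30*t - 6
(2) = 12*(-3*h^2 - 3*h + 3*(2*h + 1)^2 + 2)/(3*h^2 + 3*h - 2)^3
(3) = -11.5400000000000
(4) = 1 - 4*w
(5) = 4.82*x - 0.11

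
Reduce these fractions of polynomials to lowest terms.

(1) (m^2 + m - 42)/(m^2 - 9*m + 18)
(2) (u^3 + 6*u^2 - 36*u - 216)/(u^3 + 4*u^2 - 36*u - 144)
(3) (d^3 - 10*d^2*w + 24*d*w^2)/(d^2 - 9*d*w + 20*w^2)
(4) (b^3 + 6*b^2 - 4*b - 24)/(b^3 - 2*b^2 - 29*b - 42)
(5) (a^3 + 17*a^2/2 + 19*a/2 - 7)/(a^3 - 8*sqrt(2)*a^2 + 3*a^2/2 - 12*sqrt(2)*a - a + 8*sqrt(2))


(1) = (m + 7)/(m - 3)
(2) = (u + 6)/(u + 4)
(3) = (-d^2 + 6*d*w)/(-d + 5*w)
(4) = (b^2 + 4*b - 12)/(b^2 - 4*b - 21)
(5) = (4*a + 28)/(4*a - 32*sqrt(2))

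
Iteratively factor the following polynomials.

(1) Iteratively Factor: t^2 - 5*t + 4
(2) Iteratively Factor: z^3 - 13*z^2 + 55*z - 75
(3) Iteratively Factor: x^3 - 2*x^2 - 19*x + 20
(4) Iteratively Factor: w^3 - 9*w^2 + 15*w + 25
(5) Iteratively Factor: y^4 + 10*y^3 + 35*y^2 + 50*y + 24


(1) = (t - 4)*(t - 1)
(2) = (z - 5)*(z^2 - 8*z + 15) = (z - 5)*(z - 3)*(z - 5)
(3) = (x + 4)*(x^2 - 6*x + 5) = (x - 1)*(x + 4)*(x - 5)
(4) = (w + 1)*(w^2 - 10*w + 25) = (w - 5)*(w + 1)*(w - 5)
(5) = (y + 3)*(y^3 + 7*y^2 + 14*y + 8) = (y + 2)*(y + 3)*(y^2 + 5*y + 4) = (y + 2)*(y + 3)*(y + 4)*(y + 1)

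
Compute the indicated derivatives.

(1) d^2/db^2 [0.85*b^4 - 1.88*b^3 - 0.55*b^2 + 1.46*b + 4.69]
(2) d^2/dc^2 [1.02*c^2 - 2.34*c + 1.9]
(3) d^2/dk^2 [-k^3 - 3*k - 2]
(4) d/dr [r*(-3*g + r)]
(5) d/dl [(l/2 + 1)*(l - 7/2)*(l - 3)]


(1) = 10.2*b^2 - 11.28*b - 1.1
(2) = 2.04000000000000
(3) = -6*k
(4) = -3*g + 2*r
(5) = 3*l^2/2 - 9*l/2 - 5/4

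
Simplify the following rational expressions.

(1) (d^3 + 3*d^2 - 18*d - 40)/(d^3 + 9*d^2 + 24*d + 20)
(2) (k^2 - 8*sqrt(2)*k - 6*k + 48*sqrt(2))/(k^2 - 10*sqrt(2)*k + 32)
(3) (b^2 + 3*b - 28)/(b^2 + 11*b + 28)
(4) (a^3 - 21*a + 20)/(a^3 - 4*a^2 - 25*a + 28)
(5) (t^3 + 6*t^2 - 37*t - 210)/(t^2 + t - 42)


(1) = (d - 4)/(d + 2)
(2) = (k - 6)/(k - 2*sqrt(2))
(3) = (b - 4)/(b + 4)
(4) = (a^2 + a - 20)/(a^2 - 3*a - 28)
(5) = t + 5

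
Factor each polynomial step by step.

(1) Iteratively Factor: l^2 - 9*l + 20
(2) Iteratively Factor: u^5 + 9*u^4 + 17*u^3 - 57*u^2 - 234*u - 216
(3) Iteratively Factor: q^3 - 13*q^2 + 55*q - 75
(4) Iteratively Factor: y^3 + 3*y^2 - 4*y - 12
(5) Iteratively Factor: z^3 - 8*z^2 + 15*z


(1) = (l - 4)*(l - 5)
(2) = (u + 3)*(u^4 + 6*u^3 - u^2 - 54*u - 72) = (u + 3)*(u + 4)*(u^3 + 2*u^2 - 9*u - 18) = (u - 3)*(u + 3)*(u + 4)*(u^2 + 5*u + 6) = (u - 3)*(u + 2)*(u + 3)*(u + 4)*(u + 3)
(3) = (q - 3)*(q^2 - 10*q + 25) = (q - 5)*(q - 3)*(q - 5)
(4) = (y + 2)*(y^2 + y - 6) = (y + 2)*(y + 3)*(y - 2)
(5) = (z - 3)*(z^2 - 5*z) = z*(z - 3)*(z - 5)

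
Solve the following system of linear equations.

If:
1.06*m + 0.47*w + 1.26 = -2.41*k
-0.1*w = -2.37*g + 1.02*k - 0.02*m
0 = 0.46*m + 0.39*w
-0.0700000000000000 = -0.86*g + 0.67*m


Then:
g = -0.18
k = -0.45
m = -0.33
w = 0.39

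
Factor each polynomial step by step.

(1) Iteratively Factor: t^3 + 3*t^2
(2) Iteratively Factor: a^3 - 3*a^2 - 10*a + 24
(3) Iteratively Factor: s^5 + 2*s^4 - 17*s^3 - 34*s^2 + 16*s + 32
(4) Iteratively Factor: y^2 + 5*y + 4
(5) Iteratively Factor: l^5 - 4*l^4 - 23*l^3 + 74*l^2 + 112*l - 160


(1) = (t)*(t^2 + 3*t) = t*(t + 3)*(t)
(2) = (a - 4)*(a^2 + a - 6) = (a - 4)*(a - 2)*(a + 3)
(3) = (s - 1)*(s^4 + 3*s^3 - 14*s^2 - 48*s - 32) = (s - 1)*(s + 1)*(s^3 + 2*s^2 - 16*s - 32) = (s - 1)*(s + 1)*(s + 4)*(s^2 - 2*s - 8) = (s - 1)*(s + 1)*(s + 2)*(s + 4)*(s - 4)
(4) = (y + 4)*(y + 1)
(5) = (l + 4)*(l^4 - 8*l^3 + 9*l^2 + 38*l - 40) = (l - 5)*(l + 4)*(l^3 - 3*l^2 - 6*l + 8) = (l - 5)*(l - 4)*(l + 4)*(l^2 + l - 2) = (l - 5)*(l - 4)*(l + 2)*(l + 4)*(l - 1)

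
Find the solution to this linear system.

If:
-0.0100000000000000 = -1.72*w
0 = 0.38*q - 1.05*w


Then:
q = 0.02
w = 0.01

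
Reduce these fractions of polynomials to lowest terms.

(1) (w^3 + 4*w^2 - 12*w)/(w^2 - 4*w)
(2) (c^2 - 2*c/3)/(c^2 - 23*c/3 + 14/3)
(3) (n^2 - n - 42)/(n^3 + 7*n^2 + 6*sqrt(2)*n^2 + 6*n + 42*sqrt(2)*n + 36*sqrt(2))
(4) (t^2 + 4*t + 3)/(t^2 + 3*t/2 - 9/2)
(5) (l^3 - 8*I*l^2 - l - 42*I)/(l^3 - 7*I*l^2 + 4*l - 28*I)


(1) = (w^2 + 4*w - 12)/(w - 4)
(2) = c/(c - 7)
(3) = (n - 7)/(n^2 + n*(1 + 6*sqrt(2)) + 6*sqrt(2))
(4) = (2*t + 2)/(2*t - 3)
(5) = (l - 3*I)/(l - 2*I)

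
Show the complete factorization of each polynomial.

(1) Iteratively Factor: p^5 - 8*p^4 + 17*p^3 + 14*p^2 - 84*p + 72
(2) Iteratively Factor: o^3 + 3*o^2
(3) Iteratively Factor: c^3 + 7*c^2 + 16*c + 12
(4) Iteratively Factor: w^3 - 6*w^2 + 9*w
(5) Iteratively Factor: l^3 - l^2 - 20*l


(1) = (p - 2)*(p^4 - 6*p^3 + 5*p^2 + 24*p - 36) = (p - 2)*(p + 2)*(p^3 - 8*p^2 + 21*p - 18) = (p - 3)*(p - 2)*(p + 2)*(p^2 - 5*p + 6) = (p - 3)^2*(p - 2)*(p + 2)*(p - 2)
(2) = (o)*(o^2 + 3*o) = o*(o + 3)*(o)
(3) = (c + 2)*(c^2 + 5*c + 6) = (c + 2)*(c + 3)*(c + 2)
(4) = (w)*(w^2 - 6*w + 9) = w*(w - 3)*(w - 3)
(5) = (l)*(l^2 - l - 20) = l*(l + 4)*(l - 5)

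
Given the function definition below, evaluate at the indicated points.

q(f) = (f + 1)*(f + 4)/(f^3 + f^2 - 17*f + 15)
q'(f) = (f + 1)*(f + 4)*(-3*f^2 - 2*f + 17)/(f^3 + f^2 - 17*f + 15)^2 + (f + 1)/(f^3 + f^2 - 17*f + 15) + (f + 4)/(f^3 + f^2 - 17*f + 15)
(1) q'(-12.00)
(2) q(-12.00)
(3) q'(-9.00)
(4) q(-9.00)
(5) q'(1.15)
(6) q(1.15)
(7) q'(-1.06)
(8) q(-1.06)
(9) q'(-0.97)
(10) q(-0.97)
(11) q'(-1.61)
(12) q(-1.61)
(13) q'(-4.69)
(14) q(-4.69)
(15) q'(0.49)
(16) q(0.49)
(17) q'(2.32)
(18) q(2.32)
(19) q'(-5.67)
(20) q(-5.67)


(1) = -0.00
(2) = -0.06
(3) = -0.01
(4) = -0.08
(5) = 36.52
(6) = -6.49
(7) = 0.08
(8) = -0.01
(9) = 0.10
(10) = 0.00
(11) = 0.03
(12) = -0.04
(13) = -0.87
(14) = 0.19
(15) = 2.92
(16) = 0.95
(17) = -3.31
(18) = -3.19
(19) = -0.19
(20) = -0.20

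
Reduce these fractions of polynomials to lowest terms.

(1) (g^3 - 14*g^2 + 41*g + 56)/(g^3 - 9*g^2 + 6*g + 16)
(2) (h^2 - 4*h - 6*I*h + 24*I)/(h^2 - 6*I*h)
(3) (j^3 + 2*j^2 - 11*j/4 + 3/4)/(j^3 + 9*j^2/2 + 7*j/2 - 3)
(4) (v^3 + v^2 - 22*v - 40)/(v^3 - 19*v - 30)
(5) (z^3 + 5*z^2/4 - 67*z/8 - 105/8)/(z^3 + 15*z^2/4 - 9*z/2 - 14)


(1) = (g - 7)/(g - 2)
(2) = (h - 4)/h
(3) = (2*j - 1)/(2*j + 4)
(4) = (v + 4)/(v + 3)
(5) = (2*z^2 - z - 15)/(2*z^2 + 4*z - 16)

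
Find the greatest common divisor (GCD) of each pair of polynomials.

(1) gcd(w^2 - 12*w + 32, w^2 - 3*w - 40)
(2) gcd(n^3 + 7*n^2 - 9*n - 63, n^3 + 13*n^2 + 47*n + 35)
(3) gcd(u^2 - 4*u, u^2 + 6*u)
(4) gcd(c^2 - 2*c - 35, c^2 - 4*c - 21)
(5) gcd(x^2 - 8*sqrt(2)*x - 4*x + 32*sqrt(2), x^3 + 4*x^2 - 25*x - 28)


(1) = gcd((w - 8)*(w - 4), (w - 8)*(w + 5)) = w - 8
(2) = n + 7
(3) = gcd(u*(u - 4), u*(u + 6)) = u
(4) = c - 7
(5) = gcd((x - 4)*(x - 8*sqrt(2)), (x - 4)*(x + 1)*(x + 7)) = x - 4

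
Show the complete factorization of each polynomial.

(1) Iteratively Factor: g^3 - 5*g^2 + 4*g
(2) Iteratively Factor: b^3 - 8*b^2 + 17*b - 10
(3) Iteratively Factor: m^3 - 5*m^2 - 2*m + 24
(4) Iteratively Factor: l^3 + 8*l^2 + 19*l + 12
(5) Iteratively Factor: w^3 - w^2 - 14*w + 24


(1) = (g - 4)*(g^2 - g) = g*(g - 4)*(g - 1)
(2) = (b - 2)*(b^2 - 6*b + 5) = (b - 5)*(b - 2)*(b - 1)
(3) = (m - 4)*(m^2 - m - 6) = (m - 4)*(m - 3)*(m + 2)
(4) = (l + 4)*(l^2 + 4*l + 3) = (l + 3)*(l + 4)*(l + 1)
(5) = (w + 4)*(w^2 - 5*w + 6) = (w - 3)*(w + 4)*(w - 2)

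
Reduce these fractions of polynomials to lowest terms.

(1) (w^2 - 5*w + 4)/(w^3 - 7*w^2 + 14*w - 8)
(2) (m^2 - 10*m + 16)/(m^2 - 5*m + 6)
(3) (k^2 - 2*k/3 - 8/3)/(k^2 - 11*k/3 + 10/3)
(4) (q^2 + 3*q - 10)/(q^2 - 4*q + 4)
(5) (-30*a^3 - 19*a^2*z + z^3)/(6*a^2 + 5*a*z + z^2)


(1) = 1/(w - 2)
(2) = (m - 8)/(m - 3)
(3) = (3*k + 4)/(3*k - 5)
(4) = (q + 5)/(q - 2)
(5) = -5*a + z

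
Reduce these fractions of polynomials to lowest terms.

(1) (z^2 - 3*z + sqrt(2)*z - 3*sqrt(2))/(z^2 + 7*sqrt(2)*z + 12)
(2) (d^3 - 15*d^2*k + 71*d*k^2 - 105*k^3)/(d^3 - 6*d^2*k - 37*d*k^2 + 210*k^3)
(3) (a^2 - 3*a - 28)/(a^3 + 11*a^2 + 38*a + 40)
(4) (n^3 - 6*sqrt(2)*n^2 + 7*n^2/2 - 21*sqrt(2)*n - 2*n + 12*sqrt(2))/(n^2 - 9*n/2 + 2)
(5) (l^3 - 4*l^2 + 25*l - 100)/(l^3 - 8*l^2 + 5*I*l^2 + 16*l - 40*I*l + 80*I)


(1) = (z - 3)/(z + 6*sqrt(2))
(2) = (d - 3*k)/(d + 6*k)
(3) = (a - 7)/(a^2 + 7*a + 10)
(4) = (4*n^2 + n*(16 - 24*sqrt(2)) - 96*sqrt(2))/(4*n - 16)
(5) = (l - 5*I)/(l - 4)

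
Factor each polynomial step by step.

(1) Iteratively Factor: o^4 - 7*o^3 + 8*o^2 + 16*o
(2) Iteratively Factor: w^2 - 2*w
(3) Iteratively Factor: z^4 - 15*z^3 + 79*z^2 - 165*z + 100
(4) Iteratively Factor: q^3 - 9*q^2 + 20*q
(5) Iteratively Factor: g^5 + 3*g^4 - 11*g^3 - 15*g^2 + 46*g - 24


(1) = (o)*(o^3 - 7*o^2 + 8*o + 16) = o*(o - 4)*(o^2 - 3*o - 4) = o*(o - 4)*(o + 1)*(o - 4)
(2) = (w - 2)*(w)
(3) = (z - 1)*(z^3 - 14*z^2 + 65*z - 100) = (z - 4)*(z - 1)*(z^2 - 10*z + 25) = (z - 5)*(z - 4)*(z - 1)*(z - 5)
(4) = (q - 5)*(q^2 - 4*q) = q*(q - 5)*(q - 4)
(5) = (g - 1)*(g^4 + 4*g^3 - 7*g^2 - 22*g + 24) = (g - 2)*(g - 1)*(g^3 + 6*g^2 + 5*g - 12) = (g - 2)*(g - 1)*(g + 4)*(g^2 + 2*g - 3) = (g - 2)*(g - 1)^2*(g + 4)*(g + 3)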